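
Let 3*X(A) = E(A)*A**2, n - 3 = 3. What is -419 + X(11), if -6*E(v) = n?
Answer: -1378/3 ≈ -459.33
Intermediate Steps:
n = 6 (n = 3 + 3 = 6)
E(v) = -1 (E(v) = -1/6*6 = -1)
X(A) = -A**2/3 (X(A) = (-A**2)/3 = -A**2/3)
-419 + X(11) = -419 - 1/3*11**2 = -419 - 1/3*121 = -419 - 121/3 = -1378/3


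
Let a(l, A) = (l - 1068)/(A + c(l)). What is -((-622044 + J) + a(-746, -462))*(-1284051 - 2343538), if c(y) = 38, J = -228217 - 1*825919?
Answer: -1289061041341017/212 ≈ -6.0805e+12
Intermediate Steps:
J = -1054136 (J = -228217 - 825919 = -1054136)
a(l, A) = (-1068 + l)/(38 + A) (a(l, A) = (l - 1068)/(A + 38) = (-1068 + l)/(38 + A))
-((-622044 + J) + a(-746, -462))*(-1284051 - 2343538) = -((-622044 - 1054136) + (-1068 - 746)/(38 - 462))*(-1284051 - 2343538) = -(-1676180 - 1814/(-424))*(-3627589) = -(-1676180 - 1/424*(-1814))*(-3627589) = -(-1676180 + 907/212)*(-3627589) = -(-355349253)*(-3627589)/212 = -1*1289061041341017/212 = -1289061041341017/212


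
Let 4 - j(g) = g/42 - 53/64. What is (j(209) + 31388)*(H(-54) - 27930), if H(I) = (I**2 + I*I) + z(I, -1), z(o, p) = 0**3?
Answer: -155368360459/224 ≈ -6.9361e+8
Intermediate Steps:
j(g) = 309/64 - g/42 (j(g) = 4 - (g/42 - 53/64) = 4 - (-53/64 + g/42) = 4 + (53/64 - g/42) = 309/64 - g/42)
z(o, p) = 0
H(I) = 2*I**2 (H(I) = (I**2 + I*I) + 0 = (I**2 + I**2) + 0 = 2*I**2 + 0 = 2*I**2)
(j(209) + 31388)*(H(-54) - 27930) = ((309/64 - 1/42*209) + 31388)*(2*(-54)**2 - 27930) = ((309/64 - 209/42) + 31388)*(2*2916 - 27930) = (-199/1344 + 31388)*(5832 - 27930) = (42185273/1344)*(-22098) = -155368360459/224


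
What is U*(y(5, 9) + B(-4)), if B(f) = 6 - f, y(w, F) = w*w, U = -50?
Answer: -1750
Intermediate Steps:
y(w, F) = w²
U*(y(5, 9) + B(-4)) = -50*(5² + (6 - 1*(-4))) = -50*(25 + (6 + 4)) = -50*(25 + 10) = -50*35 = -1750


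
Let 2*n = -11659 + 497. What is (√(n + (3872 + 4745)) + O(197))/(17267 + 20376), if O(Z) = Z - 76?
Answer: 121/37643 + 2*√759/37643 ≈ 0.0046782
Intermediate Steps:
O(Z) = -76 + Z
n = -5581 (n = (-11659 + 497)/2 = (½)*(-11162) = -5581)
(√(n + (3872 + 4745)) + O(197))/(17267 + 20376) = (√(-5581 + (3872 + 4745)) + (-76 + 197))/(17267 + 20376) = (√(-5581 + 8617) + 121)/37643 = (√3036 + 121)*(1/37643) = (2*√759 + 121)*(1/37643) = (121 + 2*√759)*(1/37643) = 121/37643 + 2*√759/37643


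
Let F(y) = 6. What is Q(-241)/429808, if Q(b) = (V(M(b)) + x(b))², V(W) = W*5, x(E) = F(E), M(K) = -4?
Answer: 49/107452 ≈ 0.00045602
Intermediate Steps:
x(E) = 6
V(W) = 5*W
Q(b) = 196 (Q(b) = (5*(-4) + 6)² = (-20 + 6)² = (-14)² = 196)
Q(-241)/429808 = 196/429808 = 196*(1/429808) = 49/107452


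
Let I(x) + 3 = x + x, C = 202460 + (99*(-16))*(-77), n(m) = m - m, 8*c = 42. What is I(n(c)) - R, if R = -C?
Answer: 324425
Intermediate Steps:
c = 21/4 (c = (⅛)*42 = 21/4 ≈ 5.2500)
n(m) = 0
C = 324428 (C = 202460 - 1584*(-77) = 202460 + 121968 = 324428)
R = -324428 (R = -1*324428 = -324428)
I(x) = -3 + 2*x (I(x) = -3 + (x + x) = -3 + 2*x)
I(n(c)) - R = (-3 + 2*0) - 1*(-324428) = (-3 + 0) + 324428 = -3 + 324428 = 324425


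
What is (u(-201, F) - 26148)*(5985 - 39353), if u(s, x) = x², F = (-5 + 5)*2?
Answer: 872506464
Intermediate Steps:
F = 0 (F = 0*2 = 0)
(u(-201, F) - 26148)*(5985 - 39353) = (0² - 26148)*(5985 - 39353) = (0 - 26148)*(-33368) = -26148*(-33368) = 872506464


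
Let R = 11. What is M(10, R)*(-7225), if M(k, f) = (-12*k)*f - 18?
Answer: 9667050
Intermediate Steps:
M(k, f) = -18 - 12*f*k (M(k, f) = -12*f*k - 18 = -18 - 12*f*k)
M(10, R)*(-7225) = (-18 - 12*11*10)*(-7225) = (-18 - 1320)*(-7225) = -1338*(-7225) = 9667050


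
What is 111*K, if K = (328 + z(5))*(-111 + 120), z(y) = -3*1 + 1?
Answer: 325674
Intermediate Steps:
z(y) = -2 (z(y) = -3 + 1 = -2)
K = 2934 (K = (328 - 2)*(-111 + 120) = 326*9 = 2934)
111*K = 111*2934 = 325674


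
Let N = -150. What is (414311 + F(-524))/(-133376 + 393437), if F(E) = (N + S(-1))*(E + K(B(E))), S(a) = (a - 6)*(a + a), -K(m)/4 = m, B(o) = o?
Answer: 200519/260061 ≈ 0.77105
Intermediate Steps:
K(m) = -4*m
S(a) = 2*a*(-6 + a) (S(a) = (-6 + a)*(2*a) = 2*a*(-6 + a))
F(E) = 408*E (F(E) = (-150 + 2*(-1)*(-6 - 1))*(E - 4*E) = (-150 + 2*(-1)*(-7))*(-3*E) = (-150 + 14)*(-3*E) = -(-408)*E = 408*E)
(414311 + F(-524))/(-133376 + 393437) = (414311 + 408*(-524))/(-133376 + 393437) = (414311 - 213792)/260061 = 200519*(1/260061) = 200519/260061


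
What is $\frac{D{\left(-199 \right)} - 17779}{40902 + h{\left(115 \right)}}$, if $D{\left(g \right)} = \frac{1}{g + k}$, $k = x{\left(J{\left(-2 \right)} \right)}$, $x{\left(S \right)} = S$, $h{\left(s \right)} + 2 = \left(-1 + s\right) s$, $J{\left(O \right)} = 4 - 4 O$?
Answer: $- \frac{1662337}{5049935} \approx -0.32918$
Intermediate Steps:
$h{\left(s \right)} = -2 + s \left(-1 + s\right)$ ($h{\left(s \right)} = -2 + \left(-1 + s\right) s = -2 + s \left(-1 + s\right)$)
$k = 12$ ($k = 4 - -8 = 4 + 8 = 12$)
$D{\left(g \right)} = \frac{1}{12 + g}$ ($D{\left(g \right)} = \frac{1}{g + 12} = \frac{1}{12 + g}$)
$\frac{D{\left(-199 \right)} - 17779}{40902 + h{\left(115 \right)}} = \frac{\frac{1}{12 - 199} - 17779}{40902 - \left(117 - 13225\right)} = \frac{\frac{1}{-187} - 17779}{40902 - -13108} = \frac{- \frac{1}{187} - 17779}{40902 + 13108} = - \frac{3324674}{187 \cdot 54010} = \left(- \frac{3324674}{187}\right) \frac{1}{54010} = - \frac{1662337}{5049935}$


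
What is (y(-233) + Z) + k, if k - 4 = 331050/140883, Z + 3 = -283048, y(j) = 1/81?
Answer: -1076656798216/3803841 ≈ -2.8304e+5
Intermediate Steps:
y(j) = 1/81
Z = -283051 (Z = -3 - 283048 = -283051)
k = 298194/46961 (k = 4 + 331050/140883 = 4 + 331050*(1/140883) = 4 + 110350/46961 = 298194/46961 ≈ 6.3498)
(y(-233) + Z) + k = (1/81 - 283051) + 298194/46961 = -22927130/81 + 298194/46961 = -1076656798216/3803841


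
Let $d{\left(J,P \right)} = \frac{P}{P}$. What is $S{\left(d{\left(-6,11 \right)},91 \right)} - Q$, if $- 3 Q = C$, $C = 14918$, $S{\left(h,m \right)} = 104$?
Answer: $\frac{15230}{3} \approx 5076.7$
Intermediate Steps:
$d{\left(J,P \right)} = 1$
$Q = - \frac{14918}{3}$ ($Q = \left(- \frac{1}{3}\right) 14918 = - \frac{14918}{3} \approx -4972.7$)
$S{\left(d{\left(-6,11 \right)},91 \right)} - Q = 104 - - \frac{14918}{3} = 104 + \frac{14918}{3} = \frac{15230}{3}$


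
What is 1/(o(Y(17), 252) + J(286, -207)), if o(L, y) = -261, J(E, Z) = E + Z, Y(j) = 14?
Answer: -1/182 ≈ -0.0054945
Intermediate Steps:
1/(o(Y(17), 252) + J(286, -207)) = 1/(-261 + (286 - 207)) = 1/(-261 + 79) = 1/(-182) = -1/182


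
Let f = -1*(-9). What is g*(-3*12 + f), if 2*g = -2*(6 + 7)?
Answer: 351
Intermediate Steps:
g = -13 (g = (-2*(6 + 7))/2 = (-2*13)/2 = (1/2)*(-26) = -13)
f = 9
g*(-3*12 + f) = -13*(-3*12 + 9) = -13*(-36 + 9) = -13*(-27) = 351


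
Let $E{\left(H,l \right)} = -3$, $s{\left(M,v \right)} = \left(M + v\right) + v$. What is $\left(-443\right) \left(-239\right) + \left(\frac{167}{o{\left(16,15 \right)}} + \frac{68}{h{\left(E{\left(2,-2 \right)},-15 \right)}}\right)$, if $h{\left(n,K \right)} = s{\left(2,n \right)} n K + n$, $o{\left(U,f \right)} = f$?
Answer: $\frac{96887302}{915} \approx 1.0589 \cdot 10^{5}$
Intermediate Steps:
$s{\left(M,v \right)} = M + 2 v$
$h{\left(n,K \right)} = n + K n \left(2 + 2 n\right)$ ($h{\left(n,K \right)} = \left(2 + 2 n\right) n K + n = n \left(2 + 2 n\right) K + n = K n \left(2 + 2 n\right) + n = n + K n \left(2 + 2 n\right)$)
$\left(-443\right) \left(-239\right) + \left(\frac{167}{o{\left(16,15 \right)}} + \frac{68}{h{\left(E{\left(2,-2 \right)},-15 \right)}}\right) = \left(-443\right) \left(-239\right) + \left(\frac{167}{15} + \frac{68}{\left(-3\right) \left(1 + 2 \left(-15\right) \left(1 - 3\right)\right)}\right) = 105877 + \left(167 \cdot \frac{1}{15} + \frac{68}{\left(-3\right) \left(1 + 2 \left(-15\right) \left(-2\right)\right)}\right) = 105877 + \left(\frac{167}{15} + \frac{68}{\left(-3\right) \left(1 + 60\right)}\right) = 105877 + \left(\frac{167}{15} + \frac{68}{\left(-3\right) 61}\right) = 105877 + \left(\frac{167}{15} + \frac{68}{-183}\right) = 105877 + \left(\frac{167}{15} + 68 \left(- \frac{1}{183}\right)\right) = 105877 + \left(\frac{167}{15} - \frac{68}{183}\right) = 105877 + \frac{9847}{915} = \frac{96887302}{915}$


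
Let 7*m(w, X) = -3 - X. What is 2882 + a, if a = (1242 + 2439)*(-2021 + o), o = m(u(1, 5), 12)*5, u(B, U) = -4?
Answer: -52331008/7 ≈ -7.4759e+6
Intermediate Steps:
m(w, X) = -3/7 - X/7 (m(w, X) = (-3 - X)/7 = -3/7 - X/7)
o = -75/7 (o = (-3/7 - 1/7*12)*5 = (-3/7 - 12/7)*5 = -15/7*5 = -75/7 ≈ -10.714)
a = -52351182/7 (a = (1242 + 2439)*(-2021 - 75/7) = 3681*(-14222/7) = -52351182/7 ≈ -7.4787e+6)
2882 + a = 2882 - 52351182/7 = -52331008/7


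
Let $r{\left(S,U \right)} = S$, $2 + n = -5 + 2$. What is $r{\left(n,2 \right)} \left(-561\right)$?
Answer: $2805$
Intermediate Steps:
$n = -5$ ($n = -2 + \left(-5 + 2\right) = -2 - 3 = -5$)
$r{\left(n,2 \right)} \left(-561\right) = \left(-5\right) \left(-561\right) = 2805$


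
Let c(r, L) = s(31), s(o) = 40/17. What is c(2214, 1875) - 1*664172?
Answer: -11290884/17 ≈ -6.6417e+5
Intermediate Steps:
s(o) = 40/17 (s(o) = 40*(1/17) = 40/17)
c(r, L) = 40/17
c(2214, 1875) - 1*664172 = 40/17 - 1*664172 = 40/17 - 664172 = -11290884/17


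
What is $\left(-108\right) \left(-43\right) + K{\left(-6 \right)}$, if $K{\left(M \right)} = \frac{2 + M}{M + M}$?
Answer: $\frac{13933}{3} \approx 4644.3$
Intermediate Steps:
$K{\left(M \right)} = \frac{2 + M}{2 M}$
$\left(-108\right) \left(-43\right) + K{\left(-6 \right)} = \left(-108\right) \left(-43\right) + \frac{2 - 6}{2 \left(-6\right)} = 4644 + \frac{1}{2} \left(- \frac{1}{6}\right) \left(-4\right) = 4644 + \frac{1}{3} = \frac{13933}{3}$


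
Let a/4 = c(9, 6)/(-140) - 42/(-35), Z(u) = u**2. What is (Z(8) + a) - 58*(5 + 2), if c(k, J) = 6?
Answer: -11808/35 ≈ -337.37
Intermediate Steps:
a = 162/35 (a = 4*(6/(-140) - 42/(-35)) = 4*(6*(-1/140) - 42*(-1/35)) = 4*(-3/70 + 6/5) = 4*(81/70) = 162/35 ≈ 4.6286)
(Z(8) + a) - 58*(5 + 2) = (8**2 + 162/35) - 58*(5 + 2) = (64 + 162/35) - 58*7 = 2402/35 - 406 = -11808/35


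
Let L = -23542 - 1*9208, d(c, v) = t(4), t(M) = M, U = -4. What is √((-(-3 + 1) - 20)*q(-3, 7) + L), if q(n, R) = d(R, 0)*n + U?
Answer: I*√32462 ≈ 180.17*I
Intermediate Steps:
d(c, v) = 4
q(n, R) = -4 + 4*n (q(n, R) = 4*n - 4 = -4 + 4*n)
L = -32750 (L = -23542 - 9208 = -32750)
√((-(-3 + 1) - 20)*q(-3, 7) + L) = √((-(-3 + 1) - 20)*(-4 + 4*(-3)) - 32750) = √((-1*(-2) - 20)*(-4 - 12) - 32750) = √((2 - 20)*(-16) - 32750) = √(-18*(-16) - 32750) = √(288 - 32750) = √(-32462) = I*√32462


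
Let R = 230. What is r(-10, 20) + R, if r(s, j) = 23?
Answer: 253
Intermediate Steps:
r(-10, 20) + R = 23 + 230 = 253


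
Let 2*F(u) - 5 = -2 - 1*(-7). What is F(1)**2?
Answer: 25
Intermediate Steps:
F(u) = 5 (F(u) = 5/2 + (-2 - 1*(-7))/2 = 5/2 + (-2 + 7)/2 = 5/2 + (1/2)*5 = 5/2 + 5/2 = 5)
F(1)**2 = 5**2 = 25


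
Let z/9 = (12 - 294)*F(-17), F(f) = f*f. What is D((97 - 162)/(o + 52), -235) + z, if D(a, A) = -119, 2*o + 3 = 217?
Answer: -733601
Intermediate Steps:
o = 107 (o = -3/2 + (1/2)*217 = -3/2 + 217/2 = 107)
F(f) = f**2
z = -733482 (z = 9*((12 - 294)*(-17)**2) = 9*(-282*289) = 9*(-81498) = -733482)
D((97 - 162)/(o + 52), -235) + z = -119 - 733482 = -733601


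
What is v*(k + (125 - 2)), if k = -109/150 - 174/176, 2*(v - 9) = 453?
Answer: 125675203/4400 ≈ 28563.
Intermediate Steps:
v = 471/2 (v = 9 + (1/2)*453 = 9 + 453/2 = 471/2 ≈ 235.50)
k = -11321/6600 (k = -109*1/150 - 174*1/176 = -109/150 - 87/88 = -11321/6600 ≈ -1.7153)
v*(k + (125 - 2)) = 471*(-11321/6600 + (125 - 2))/2 = 471*(-11321/6600 + 123)/2 = (471/2)*(800479/6600) = 125675203/4400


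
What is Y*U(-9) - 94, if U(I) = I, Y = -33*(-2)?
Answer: -688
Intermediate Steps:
Y = 66
Y*U(-9) - 94 = 66*(-9) - 94 = -594 - 94 = -688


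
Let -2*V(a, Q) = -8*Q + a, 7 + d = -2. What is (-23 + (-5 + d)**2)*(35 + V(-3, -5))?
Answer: 5709/2 ≈ 2854.5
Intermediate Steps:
d = -9 (d = -7 - 2 = -9)
V(a, Q) = 4*Q - a/2 (V(a, Q) = -(-8*Q + a)/2 = -(a - 8*Q)/2 = 4*Q - a/2)
(-23 + (-5 + d)**2)*(35 + V(-3, -5)) = (-23 + (-5 - 9)**2)*(35 + (4*(-5) - 1/2*(-3))) = (-23 + (-14)**2)*(35 + (-20 + 3/2)) = (-23 + 196)*(35 - 37/2) = 173*(33/2) = 5709/2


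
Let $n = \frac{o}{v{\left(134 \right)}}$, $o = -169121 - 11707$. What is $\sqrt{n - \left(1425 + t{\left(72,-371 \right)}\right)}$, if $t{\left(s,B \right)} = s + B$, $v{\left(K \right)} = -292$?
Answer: $\frac{i \sqrt{2700343}}{73} \approx 22.511 i$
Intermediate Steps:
$o = -180828$
$t{\left(s,B \right)} = B + s$
$n = \frac{45207}{73}$ ($n = - \frac{180828}{-292} = \left(-180828\right) \left(- \frac{1}{292}\right) = \frac{45207}{73} \approx 619.27$)
$\sqrt{n - \left(1425 + t{\left(72,-371 \right)}\right)} = \sqrt{\frac{45207}{73} - 1126} = \sqrt{- \frac{36991}{73}} = \frac{i \sqrt{2700343}}{73}$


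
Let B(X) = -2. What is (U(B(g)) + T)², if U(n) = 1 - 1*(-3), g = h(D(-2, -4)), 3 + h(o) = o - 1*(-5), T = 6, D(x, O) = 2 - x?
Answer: 100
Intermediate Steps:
h(o) = 2 + o (h(o) = -3 + (o - 1*(-5)) = -3 + (o + 5) = -3 + (5 + o) = 2 + o)
g = 6 (g = 2 + (2 - 1*(-2)) = 2 + (2 + 2) = 2 + 4 = 6)
U(n) = 4 (U(n) = 1 + 3 = 4)
(U(B(g)) + T)² = (4 + 6)² = 10² = 100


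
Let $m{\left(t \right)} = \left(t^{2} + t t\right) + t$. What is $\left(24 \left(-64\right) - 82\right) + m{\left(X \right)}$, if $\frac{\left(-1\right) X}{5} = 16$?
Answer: $11102$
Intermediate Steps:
$X = -80$ ($X = \left(-5\right) 16 = -80$)
$m{\left(t \right)} = t + 2 t^{2}$ ($m{\left(t \right)} = \left(t^{2} + t^{2}\right) + t = 2 t^{2} + t = t + 2 t^{2}$)
$\left(24 \left(-64\right) - 82\right) + m{\left(X \right)} = \left(24 \left(-64\right) - 82\right) - 80 \left(1 + 2 \left(-80\right)\right) = \left(-1536 - 82\right) - 80 \left(1 - 160\right) = -1618 - -12720 = -1618 + 12720 = 11102$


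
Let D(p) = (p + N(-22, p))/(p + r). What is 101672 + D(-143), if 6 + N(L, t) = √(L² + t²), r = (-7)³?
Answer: 49412741/486 - 11*√173/486 ≈ 1.0167e+5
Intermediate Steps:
r = -343
N(L, t) = -6 + √(L² + t²)
D(p) = (-6 + p + √(484 + p²))/(-343 + p) (D(p) = (p + (-6 + √((-22)² + p²)))/(p - 343) = (p + (-6 + √(484 + p²)))/(-343 + p) = (-6 + p + √(484 + p²))/(-343 + p))
101672 + D(-143) = 101672 + (-6 - 143 + √(484 + (-143)²))/(-343 - 143) = 101672 + (-6 - 143 + √(484 + 20449))/(-486) = 101672 - (-6 - 143 + √20933)/486 = 101672 - (-6 - 143 + 11*√173)/486 = 101672 - (-149 + 11*√173)/486 = 101672 + (149/486 - 11*√173/486) = 49412741/486 - 11*√173/486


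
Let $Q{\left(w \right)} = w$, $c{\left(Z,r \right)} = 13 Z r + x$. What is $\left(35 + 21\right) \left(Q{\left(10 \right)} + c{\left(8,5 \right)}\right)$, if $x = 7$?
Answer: $30072$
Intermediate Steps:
$c{\left(Z,r \right)} = 7 + 13 Z r$ ($c{\left(Z,r \right)} = 13 Z r + 7 = 7 + 13 Z r$)
$\left(35 + 21\right) \left(Q{\left(10 \right)} + c{\left(8,5 \right)}\right) = \left(35 + 21\right) \left(10 + \left(7 + 13 \cdot 8 \cdot 5\right)\right) = 56 \left(10 + \left(7 + 520\right)\right) = 56 \left(10 + 527\right) = 56 \cdot 537 = 30072$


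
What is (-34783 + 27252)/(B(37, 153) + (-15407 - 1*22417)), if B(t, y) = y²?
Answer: 7531/14415 ≈ 0.52244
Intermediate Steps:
(-34783 + 27252)/(B(37, 153) + (-15407 - 1*22417)) = (-34783 + 27252)/(153² + (-15407 - 1*22417)) = -7531/(23409 + (-15407 - 22417)) = -7531/(23409 - 37824) = -7531/(-14415) = -7531*(-1/14415) = 7531/14415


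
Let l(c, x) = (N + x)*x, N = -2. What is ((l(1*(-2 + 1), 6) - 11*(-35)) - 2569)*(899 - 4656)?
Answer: 8115120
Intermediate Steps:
l(c, x) = x*(-2 + x) (l(c, x) = (-2 + x)*x = x*(-2 + x))
((l(1*(-2 + 1), 6) - 11*(-35)) - 2569)*(899 - 4656) = ((6*(-2 + 6) - 11*(-35)) - 2569)*(899 - 4656) = ((6*4 + 385) - 2569)*(-3757) = ((24 + 385) - 2569)*(-3757) = (409 - 2569)*(-3757) = -2160*(-3757) = 8115120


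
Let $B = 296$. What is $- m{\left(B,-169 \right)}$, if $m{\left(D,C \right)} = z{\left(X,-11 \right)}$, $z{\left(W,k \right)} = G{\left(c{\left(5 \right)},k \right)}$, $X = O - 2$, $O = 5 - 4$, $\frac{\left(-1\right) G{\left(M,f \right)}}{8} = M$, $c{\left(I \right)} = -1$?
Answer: $-8$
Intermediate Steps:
$G{\left(M,f \right)} = - 8 M$
$O = 1$ ($O = 5 - 4 = 1$)
$X = -1$ ($X = 1 - 2 = -1$)
$z{\left(W,k \right)} = 8$ ($z{\left(W,k \right)} = \left(-8\right) \left(-1\right) = 8$)
$m{\left(D,C \right)} = 8$
$- m{\left(B,-169 \right)} = \left(-1\right) 8 = -8$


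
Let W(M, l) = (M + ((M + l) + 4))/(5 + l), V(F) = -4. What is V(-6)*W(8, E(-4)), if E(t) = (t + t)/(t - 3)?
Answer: -592/43 ≈ -13.767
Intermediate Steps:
E(t) = 2*t/(-3 + t) (E(t) = (2*t)/(-3 + t) = 2*t/(-3 + t))
W(M, l) = (4 + l + 2*M)/(5 + l) (W(M, l) = (M + (4 + M + l))/(5 + l) = (4 + l + 2*M)/(5 + l))
V(-6)*W(8, E(-4)) = -4*(4 + 2*(-4)/(-3 - 4) + 2*8)/(5 + 2*(-4)/(-3 - 4)) = -4*(4 + 2*(-4)/(-7) + 16)/(5 + 2*(-4)/(-7)) = -4*(4 + 2*(-4)*(-1/7) + 16)/(5 + 2*(-4)*(-1/7)) = -4*(4 + 8/7 + 16)/(5 + 8/7) = -4*148/(43/7*7) = -28*148/(43*7) = -4*148/43 = -592/43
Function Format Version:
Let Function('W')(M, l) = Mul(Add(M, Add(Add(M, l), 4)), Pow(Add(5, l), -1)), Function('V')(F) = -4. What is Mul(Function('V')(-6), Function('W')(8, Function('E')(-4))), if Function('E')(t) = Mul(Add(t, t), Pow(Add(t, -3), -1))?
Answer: Rational(-592, 43) ≈ -13.767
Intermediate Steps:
Function('E')(t) = Mul(2, t, Pow(Add(-3, t), -1)) (Function('E')(t) = Mul(Mul(2, t), Pow(Add(-3, t), -1)) = Mul(2, t, Pow(Add(-3, t), -1)))
Function('W')(M, l) = Mul(Pow(Add(5, l), -1), Add(4, l, Mul(2, M))) (Function('W')(M, l) = Mul(Add(M, Add(4, M, l)), Pow(Add(5, l), -1)) = Mul(Add(4, l, Mul(2, M)), Pow(Add(5, l), -1)) = Mul(Pow(Add(5, l), -1), Add(4, l, Mul(2, M))))
Mul(Function('V')(-6), Function('W')(8, Function('E')(-4))) = Mul(-4, Mul(Pow(Add(5, Mul(2, -4, Pow(Add(-3, -4), -1))), -1), Add(4, Mul(2, -4, Pow(Add(-3, -4), -1)), Mul(2, 8)))) = Mul(-4, Mul(Pow(Add(5, Mul(2, -4, Pow(-7, -1))), -1), Add(4, Mul(2, -4, Pow(-7, -1)), 16))) = Mul(-4, Mul(Pow(Add(5, Mul(2, -4, Rational(-1, 7))), -1), Add(4, Mul(2, -4, Rational(-1, 7)), 16))) = Mul(-4, Mul(Pow(Add(5, Rational(8, 7)), -1), Add(4, Rational(8, 7), 16))) = Mul(-4, Mul(Pow(Rational(43, 7), -1), Rational(148, 7))) = Mul(-4, Mul(Rational(7, 43), Rational(148, 7))) = Mul(-4, Rational(148, 43)) = Rational(-592, 43)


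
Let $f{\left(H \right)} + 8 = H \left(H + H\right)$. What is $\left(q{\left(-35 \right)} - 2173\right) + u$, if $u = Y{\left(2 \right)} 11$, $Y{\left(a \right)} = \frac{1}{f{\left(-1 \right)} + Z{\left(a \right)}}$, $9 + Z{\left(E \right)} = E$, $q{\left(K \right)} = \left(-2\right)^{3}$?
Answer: $- \frac{28364}{13} \approx -2181.8$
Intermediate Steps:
$q{\left(K \right)} = -8$
$Z{\left(E \right)} = -9 + E$
$f{\left(H \right)} = -8 + 2 H^{2}$ ($f{\left(H \right)} = -8 + H \left(H + H\right) = -8 + H 2 H = -8 + 2 H^{2}$)
$Y{\left(a \right)} = \frac{1}{-15 + a}$ ($Y{\left(a \right)} = \frac{1}{\left(-8 + 2 \left(-1\right)^{2}\right) + \left(-9 + a\right)} = \frac{1}{\left(-8 + 2 \cdot 1\right) + \left(-9 + a\right)} = \frac{1}{\left(-8 + 2\right) + \left(-9 + a\right)} = \frac{1}{-6 + \left(-9 + a\right)} = \frac{1}{-15 + a}$)
$u = - \frac{11}{13}$ ($u = \frac{1}{-15 + 2} \cdot 11 = \frac{1}{-13} \cdot 11 = \left(- \frac{1}{13}\right) 11 = - \frac{11}{13} \approx -0.84615$)
$\left(q{\left(-35 \right)} - 2173\right) + u = \left(-8 - 2173\right) - \frac{11}{13} = -2181 - \frac{11}{13} = - \frac{28364}{13}$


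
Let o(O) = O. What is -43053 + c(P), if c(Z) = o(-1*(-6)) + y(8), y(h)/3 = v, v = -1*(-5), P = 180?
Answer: -43032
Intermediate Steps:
v = 5
y(h) = 15 (y(h) = 3*5 = 15)
c(Z) = 21 (c(Z) = -1*(-6) + 15 = 6 + 15 = 21)
-43053 + c(P) = -43053 + 21 = -43032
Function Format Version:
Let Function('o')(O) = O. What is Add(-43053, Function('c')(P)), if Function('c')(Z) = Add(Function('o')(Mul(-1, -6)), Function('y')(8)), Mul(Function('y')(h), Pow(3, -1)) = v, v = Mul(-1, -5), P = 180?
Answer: -43032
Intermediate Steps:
v = 5
Function('y')(h) = 15 (Function('y')(h) = Mul(3, 5) = 15)
Function('c')(Z) = 21 (Function('c')(Z) = Add(Mul(-1, -6), 15) = Add(6, 15) = 21)
Add(-43053, Function('c')(P)) = Add(-43053, 21) = -43032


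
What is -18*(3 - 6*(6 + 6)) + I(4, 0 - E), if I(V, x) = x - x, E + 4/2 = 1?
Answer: 1242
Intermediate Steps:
E = -1 (E = -2 + 1 = -1)
I(V, x) = 0
-18*(3 - 6*(6 + 6)) + I(4, 0 - E) = -18*(3 - 6*(6 + 6)) + 0 = -18*(3 - 6*12) + 0 = -18*(3 - 72) + 0 = -18*(-69) + 0 = 1242 + 0 = 1242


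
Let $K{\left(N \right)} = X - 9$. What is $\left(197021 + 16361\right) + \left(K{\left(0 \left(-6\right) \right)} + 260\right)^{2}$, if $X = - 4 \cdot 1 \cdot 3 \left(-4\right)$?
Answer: $302783$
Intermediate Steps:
$X = 48$ ($X = \left(-4\right) 3 \left(-4\right) = \left(-12\right) \left(-4\right) = 48$)
$K{\left(N \right)} = 39$ ($K{\left(N \right)} = 48 - 9 = 39$)
$\left(197021 + 16361\right) + \left(K{\left(0 \left(-6\right) \right)} + 260\right)^{2} = \left(197021 + 16361\right) + \left(39 + 260\right)^{2} = 213382 + 299^{2} = 213382 + 89401 = 302783$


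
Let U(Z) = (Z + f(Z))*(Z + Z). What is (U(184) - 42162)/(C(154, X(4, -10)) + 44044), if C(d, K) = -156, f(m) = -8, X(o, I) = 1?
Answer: 11303/21944 ≈ 0.51508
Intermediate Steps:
U(Z) = 2*Z*(-8 + Z) (U(Z) = (Z - 8)*(Z + Z) = (-8 + Z)*(2*Z) = 2*Z*(-8 + Z))
(U(184) - 42162)/(C(154, X(4, -10)) + 44044) = (2*184*(-8 + 184) - 42162)/(-156 + 44044) = (2*184*176 - 42162)/43888 = (64768 - 42162)*(1/43888) = 22606*(1/43888) = 11303/21944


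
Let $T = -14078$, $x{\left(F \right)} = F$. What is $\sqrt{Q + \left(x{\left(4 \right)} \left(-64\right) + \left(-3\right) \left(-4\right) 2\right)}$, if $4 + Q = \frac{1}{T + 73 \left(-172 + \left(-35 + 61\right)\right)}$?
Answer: $\frac{3 i \sqrt{1002786618}}{6184} \approx 15.362 i$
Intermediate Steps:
$Q = - \frac{98945}{24736}$ ($Q = -4 + \frac{1}{-14078 + 73 \left(-172 + \left(-35 + 61\right)\right)} = -4 + \frac{1}{-14078 + 73 \left(-172 + 26\right)} = -4 + \frac{1}{-14078 + 73 \left(-146\right)} = -4 + \frac{1}{-14078 - 10658} = -4 + \frac{1}{-24736} = -4 - \frac{1}{24736} = - \frac{98945}{24736} \approx -4.0$)
$\sqrt{Q + \left(x{\left(4 \right)} \left(-64\right) + \left(-3\right) \left(-4\right) 2\right)} = \sqrt{- \frac{98945}{24736} + \left(4 \left(-64\right) + \left(-3\right) \left(-4\right) 2\right)} = \sqrt{- \frac{98945}{24736} + \left(-256 + 12 \cdot 2\right)} = \sqrt{- \frac{98945}{24736} + \left(-256 + 24\right)} = \sqrt{- \frac{98945}{24736} - 232} = \sqrt{- \frac{5837697}{24736}} = \frac{3 i \sqrt{1002786618}}{6184}$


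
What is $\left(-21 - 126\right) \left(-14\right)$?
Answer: $2058$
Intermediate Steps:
$\left(-21 - 126\right) \left(-14\right) = \left(-147\right) \left(-14\right) = 2058$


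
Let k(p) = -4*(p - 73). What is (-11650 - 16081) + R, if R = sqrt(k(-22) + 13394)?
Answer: -27731 + sqrt(13774) ≈ -27614.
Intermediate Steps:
k(p) = 292 - 4*p (k(p) = -4*(-73 + p) = 292 - 4*p)
R = sqrt(13774) (R = sqrt((292 - 4*(-22)) + 13394) = sqrt((292 + 88) + 13394) = sqrt(380 + 13394) = sqrt(13774) ≈ 117.36)
(-11650 - 16081) + R = (-11650 - 16081) + sqrt(13774) = -27731 + sqrt(13774)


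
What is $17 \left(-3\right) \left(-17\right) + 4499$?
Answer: $5366$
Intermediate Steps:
$17 \left(-3\right) \left(-17\right) + 4499 = \left(-51\right) \left(-17\right) + 4499 = 867 + 4499 = 5366$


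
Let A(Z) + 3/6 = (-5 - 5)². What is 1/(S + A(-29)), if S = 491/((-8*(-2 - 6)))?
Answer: 64/6859 ≈ 0.0093308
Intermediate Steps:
A(Z) = 199/2 (A(Z) = -½ + (-5 - 5)² = -½ + (-10)² = -½ + 100 = 199/2)
S = 491/64 (S = 491/((-8*(-8))) = 491/64 ≈ 7.6719)
1/(S + A(-29)) = 1/(491/64 + 199/2) = 1/(6859/64) = 64/6859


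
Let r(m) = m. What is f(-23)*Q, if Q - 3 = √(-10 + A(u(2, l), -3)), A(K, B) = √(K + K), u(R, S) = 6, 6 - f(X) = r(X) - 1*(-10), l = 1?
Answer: 57 + 19*√(-10 + 2*√3) ≈ 57.0 + 48.574*I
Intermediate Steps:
f(X) = -4 - X (f(X) = 6 - (X - 1*(-10)) = 6 - (X + 10) = 6 - (10 + X) = 6 + (-10 - X) = -4 - X)
A(K, B) = √2*√K (A(K, B) = √(2*K) = √2*√K)
Q = 3 + √(-10 + 2*√3) (Q = 3 + √(-10 + √2*√6) = 3 + √(-10 + 2*√3) ≈ 3.0 + 2.5565*I)
f(-23)*Q = (-4 - 1*(-23))*(3 + √(-10 + 2*√3)) = (-4 + 23)*(3 + √(-10 + 2*√3)) = 19*(3 + √(-10 + 2*√3)) = 57 + 19*√(-10 + 2*√3)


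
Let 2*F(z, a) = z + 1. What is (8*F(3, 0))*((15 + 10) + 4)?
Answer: 464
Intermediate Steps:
F(z, a) = ½ + z/2 (F(z, a) = (z + 1)/2 = (1 + z)/2 = ½ + z/2)
(8*F(3, 0))*((15 + 10) + 4) = (8*(½ + (½)*3))*((15 + 10) + 4) = (8*(½ + 3/2))*(25 + 4) = (8*2)*29 = 16*29 = 464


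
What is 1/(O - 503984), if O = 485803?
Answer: -1/18181 ≈ -5.5002e-5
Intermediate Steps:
1/(O - 503984) = 1/(485803 - 503984) = 1/(-18181) = -1/18181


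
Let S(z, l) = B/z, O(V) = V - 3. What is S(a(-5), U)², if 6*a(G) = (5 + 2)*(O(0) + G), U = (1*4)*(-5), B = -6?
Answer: 81/196 ≈ 0.41327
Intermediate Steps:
O(V) = -3 + V
U = -20 (U = 4*(-5) = -20)
a(G) = -7/2 + 7*G/6 (a(G) = ((5 + 2)*((-3 + 0) + G))/6 = (7*(-3 + G))/6 = (-21 + 7*G)/6 = -7/2 + 7*G/6)
S(z, l) = -6/z
S(a(-5), U)² = (-6/(-7/2 + (7/6)*(-5)))² = (-6/(-7/2 - 35/6))² = (-6/(-28/3))² = (-6*(-3/28))² = (9/14)² = 81/196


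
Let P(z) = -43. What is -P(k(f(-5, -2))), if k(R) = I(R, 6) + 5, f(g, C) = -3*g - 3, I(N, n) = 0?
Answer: 43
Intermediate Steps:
f(g, C) = -3 - 3*g
k(R) = 5 (k(R) = 0 + 5 = 5)
-P(k(f(-5, -2))) = -1*(-43) = 43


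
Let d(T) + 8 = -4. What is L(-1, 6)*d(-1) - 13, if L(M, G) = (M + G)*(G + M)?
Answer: -313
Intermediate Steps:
L(M, G) = (G + M)**2 (L(M, G) = (G + M)*(G + M) = (G + M)**2)
d(T) = -12 (d(T) = -8 - 4 = -12)
L(-1, 6)*d(-1) - 13 = (6 - 1)**2*(-12) - 13 = 5**2*(-12) - 13 = 25*(-12) - 13 = -300 - 13 = -313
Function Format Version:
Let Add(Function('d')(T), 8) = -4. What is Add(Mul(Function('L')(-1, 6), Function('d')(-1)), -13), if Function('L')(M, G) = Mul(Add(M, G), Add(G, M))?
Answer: -313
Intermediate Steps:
Function('L')(M, G) = Pow(Add(G, M), 2) (Function('L')(M, G) = Mul(Add(G, M), Add(G, M)) = Pow(Add(G, M), 2))
Function('d')(T) = -12 (Function('d')(T) = Add(-8, -4) = -12)
Add(Mul(Function('L')(-1, 6), Function('d')(-1)), -13) = Add(Mul(Pow(Add(6, -1), 2), -12), -13) = Add(Mul(Pow(5, 2), -12), -13) = Add(Mul(25, -12), -13) = Add(-300, -13) = -313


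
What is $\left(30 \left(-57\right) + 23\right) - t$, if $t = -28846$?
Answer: $27159$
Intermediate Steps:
$\left(30 \left(-57\right) + 23\right) - t = \left(30 \left(-57\right) + 23\right) - -28846 = \left(-1710 + 23\right) + 28846 = -1687 + 28846 = 27159$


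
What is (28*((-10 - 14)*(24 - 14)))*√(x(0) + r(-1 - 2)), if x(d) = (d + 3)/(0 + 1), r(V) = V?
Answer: 0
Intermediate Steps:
x(d) = 3 + d (x(d) = (3 + d)/1 = (3 + d)*1 = 3 + d)
(28*((-10 - 14)*(24 - 14)))*√(x(0) + r(-1 - 2)) = (28*((-10 - 14)*(24 - 14)))*√((3 + 0) + (-1 - 2)) = (28*(-24*10))*√(3 - 3) = (28*(-240))*√0 = -6720*0 = 0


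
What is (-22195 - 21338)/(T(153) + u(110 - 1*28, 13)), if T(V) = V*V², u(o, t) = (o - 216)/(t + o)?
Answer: -4135635/340249681 ≈ -0.012155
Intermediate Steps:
u(o, t) = (-216 + o)/(o + t)
T(V) = V³
(-22195 - 21338)/(T(153) + u(110 - 1*28, 13)) = (-22195 - 21338)/(153³ + (-216 + (110 - 1*28))/((110 - 1*28) + 13)) = -43533/(3581577 + (-216 + (110 - 28))/((110 - 28) + 13)) = -43533/(3581577 + (-216 + 82)/(82 + 13)) = -43533/(3581577 - 134/95) = -43533/340249681/95 = -43533*95/340249681 = -4135635/340249681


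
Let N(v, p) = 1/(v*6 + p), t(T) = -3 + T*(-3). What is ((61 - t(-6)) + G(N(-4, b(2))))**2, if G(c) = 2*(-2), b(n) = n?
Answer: 1764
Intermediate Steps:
t(T) = -3 - 3*T
N(v, p) = 1/(p + 6*v) (N(v, p) = 1/(6*v + p) = 1/(p + 6*v))
G(c) = -4
((61 - t(-6)) + G(N(-4, b(2))))**2 = ((61 - (-3 - 3*(-6))) - 4)**2 = ((61 - (-3 + 18)) - 4)**2 = ((61 - 1*15) - 4)**2 = ((61 - 15) - 4)**2 = (46 - 4)**2 = 42**2 = 1764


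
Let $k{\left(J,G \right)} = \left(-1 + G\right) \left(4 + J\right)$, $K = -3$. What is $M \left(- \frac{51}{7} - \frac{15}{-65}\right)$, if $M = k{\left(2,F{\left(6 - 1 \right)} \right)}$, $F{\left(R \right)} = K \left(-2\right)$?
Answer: $- \frac{19260}{91} \approx -211.65$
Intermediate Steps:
$F{\left(R \right)} = 6$ ($F{\left(R \right)} = \left(-3\right) \left(-2\right) = 6$)
$M = 30$ ($M = -4 - 2 + 4 \cdot 6 + 6 \cdot 2 = -4 - 2 + 24 + 12 = 30$)
$M \left(- \frac{51}{7} - \frac{15}{-65}\right) = 30 \left(- \frac{51}{7} - \frac{15}{-65}\right) = 30 \left(\left(-51\right) \frac{1}{7} - - \frac{3}{13}\right) = 30 \left(- \frac{51}{7} + \frac{3}{13}\right) = 30 \left(- \frac{642}{91}\right) = - \frac{19260}{91}$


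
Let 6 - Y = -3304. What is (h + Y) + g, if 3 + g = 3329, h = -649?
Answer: 5987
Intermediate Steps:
Y = 3310 (Y = 6 - 1*(-3304) = 6 + 3304 = 3310)
g = 3326 (g = -3 + 3329 = 3326)
(h + Y) + g = (-649 + 3310) + 3326 = 2661 + 3326 = 5987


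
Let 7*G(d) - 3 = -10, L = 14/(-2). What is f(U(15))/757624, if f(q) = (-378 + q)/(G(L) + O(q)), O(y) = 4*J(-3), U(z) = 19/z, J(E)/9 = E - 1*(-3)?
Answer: 5651/11364360 ≈ 0.00049726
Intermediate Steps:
J(E) = 27 + 9*E (J(E) = 9*(E - 1*(-3)) = 9*(E + 3) = 9*(3 + E) = 27 + 9*E)
L = -7 (L = 14*(-1/2) = -7)
G(d) = -1 (G(d) = 3/7 + (1/7)*(-10) = 3/7 - 10/7 = -1)
O(y) = 0 (O(y) = 4*(27 + 9*(-3)) = 4*(27 - 27) = 4*0 = 0)
f(q) = 378 - q (f(q) = (-378 + q)/(-1 + 0) = (-378 + q)/(-1) = (-378 + q)*(-1) = 378 - q)
f(U(15))/757624 = (378 - 19/15)/757624 = (378 - 19/15)*(1/757624) = (5651/15)*(1/757624) = 5651/11364360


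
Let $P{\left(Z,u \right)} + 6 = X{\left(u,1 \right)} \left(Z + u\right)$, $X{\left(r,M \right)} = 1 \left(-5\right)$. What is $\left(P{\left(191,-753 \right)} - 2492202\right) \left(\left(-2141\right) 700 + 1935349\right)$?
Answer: $-1086993147302$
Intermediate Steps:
$X{\left(r,M \right)} = -5$
$P{\left(Z,u \right)} = -6 - 5 Z - 5 u$ ($P{\left(Z,u \right)} = -6 - 5 \left(Z + u\right) = -6 - \left(5 Z + 5 u\right) = -6 - 5 Z - 5 u$)
$\left(P{\left(191,-753 \right)} - 2492202\right) \left(\left(-2141\right) 700 + 1935349\right) = \left(\left(-6 - 955 - -3765\right) - 2492202\right) \left(\left(-2141\right) 700 + 1935349\right) = \left(\left(-6 - 955 + 3765\right) - 2492202\right) \left(-1498700 + 1935349\right) = \left(2804 - 2492202\right) 436649 = \left(-2489398\right) 436649 = -1086993147302$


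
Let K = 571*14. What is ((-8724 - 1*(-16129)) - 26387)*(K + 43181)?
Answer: -971403850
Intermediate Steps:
K = 7994
((-8724 - 1*(-16129)) - 26387)*(K + 43181) = ((-8724 - 1*(-16129)) - 26387)*(7994 + 43181) = ((-8724 + 16129) - 26387)*51175 = (7405 - 26387)*51175 = -18982*51175 = -971403850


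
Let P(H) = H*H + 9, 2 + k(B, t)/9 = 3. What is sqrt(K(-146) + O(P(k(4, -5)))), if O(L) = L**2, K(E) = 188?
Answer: 4*sqrt(518) ≈ 91.038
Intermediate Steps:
k(B, t) = 9 (k(B, t) = -18 + 9*3 = -18 + 27 = 9)
P(H) = 9 + H**2 (P(H) = H**2 + 9 = 9 + H**2)
sqrt(K(-146) + O(P(k(4, -5)))) = sqrt(188 + (9 + 9**2)**2) = sqrt(188 + (9 + 81)**2) = sqrt(188 + 90**2) = sqrt(188 + 8100) = sqrt(8288) = 4*sqrt(518)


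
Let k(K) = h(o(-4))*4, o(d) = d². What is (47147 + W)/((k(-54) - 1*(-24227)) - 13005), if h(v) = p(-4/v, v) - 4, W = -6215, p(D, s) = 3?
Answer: 20466/5609 ≈ 3.6488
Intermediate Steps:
h(v) = -1 (h(v) = 3 - 4 = -1)
k(K) = -4 (k(K) = -1*4 = -4)
(47147 + W)/((k(-54) - 1*(-24227)) - 13005) = (47147 - 6215)/((-4 - 1*(-24227)) - 13005) = 40932/((-4 + 24227) - 13005) = 40932/(24223 - 13005) = 40932/11218 = 40932*(1/11218) = 20466/5609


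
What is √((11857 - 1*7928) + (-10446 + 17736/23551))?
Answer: I*√3614233749181/23551 ≈ 80.723*I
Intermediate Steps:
√((11857 - 1*7928) + (-10446 + 17736/23551)) = √((11857 - 7928) + (-10446 + 17736*(1/23551))) = √(3929 + (-10446 + 17736/23551)) = √(3929 - 245996010/23551) = √(-153464131/23551) = I*√3614233749181/23551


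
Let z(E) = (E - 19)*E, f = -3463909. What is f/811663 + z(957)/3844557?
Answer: -4196197771585/1040161556097 ≈ -4.0342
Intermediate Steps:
z(E) = E*(-19 + E) (z(E) = (-19 + E)*E = E*(-19 + E))
f/811663 + z(957)/3844557 = -3463909/811663 + (957*(-19 + 957))/3844557 = -3463909*1/811663 + (957*938)*(1/3844557) = -3463909/811663 + 897666*(1/3844557) = -3463909/811663 + 299222/1281519 = -4196197771585/1040161556097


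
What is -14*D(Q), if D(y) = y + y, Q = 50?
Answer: -1400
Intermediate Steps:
D(y) = 2*y
-14*D(Q) = -28*50 = -14*100 = -1400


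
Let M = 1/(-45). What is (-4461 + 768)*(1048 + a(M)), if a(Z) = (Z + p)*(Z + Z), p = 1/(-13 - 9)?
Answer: -28736792677/7425 ≈ -3.8703e+6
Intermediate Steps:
p = -1/22 (p = 1/(-22) = -1/22 ≈ -0.045455)
M = -1/45 ≈ -0.022222
a(Z) = 2*Z*(-1/22 + Z) (a(Z) = (Z - 1/22)*(Z + Z) = (-1/22 + Z)*(2*Z) = 2*Z*(-1/22 + Z))
(-4461 + 768)*(1048 + a(M)) = (-4461 + 768)*(1048 + (1/11)*(-1/45)*(-1 + 22*(-1/45))) = -3693*(1048 + (1/11)*(-1/45)*(-1 - 22/45)) = -3693*(1048 + (1/11)*(-1/45)*(-67/45)) = -3693*(1048 + 67/22275) = -3693*23344267/22275 = -28736792677/7425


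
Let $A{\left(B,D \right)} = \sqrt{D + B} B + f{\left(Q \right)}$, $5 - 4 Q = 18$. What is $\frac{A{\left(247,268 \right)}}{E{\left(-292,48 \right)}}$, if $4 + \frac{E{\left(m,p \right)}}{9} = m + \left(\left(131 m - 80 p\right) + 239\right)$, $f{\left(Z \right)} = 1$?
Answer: $- \frac{1}{379341} - \frac{247 \sqrt{515}}{379341} \approx -0.014779$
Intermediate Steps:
$Q = - \frac{13}{4}$ ($Q = \frac{5}{4} - \frac{9}{2} = - \frac{13}{4} \approx -3.25$)
$E{\left(m,p \right)} = 2115 - 720 p + 1188 m$ ($E{\left(m,p \right)} = -36 + 9 \left(m + \left(\left(131 m - 80 p\right) + 239\right)\right) = -36 + 9 \left(m + \left(\left(- 80 p + 131 m\right) + 239\right)\right) = -36 + 9 \left(m + \left(239 - 80 p + 131 m\right)\right) = -36 + 9 \left(239 - 80 p + 132 m\right) = -36 + \left(2151 - 720 p + 1188 m\right) = 2115 - 720 p + 1188 m$)
$A{\left(B,D \right)} = 1 + B \sqrt{B + D}$ ($A{\left(B,D \right)} = \sqrt{D + B} B + 1 = \sqrt{B + D} B + 1 = B \sqrt{B + D} + 1 = 1 + B \sqrt{B + D}$)
$\frac{A{\left(247,268 \right)}}{E{\left(-292,48 \right)}} = \frac{1 + 247 \sqrt{247 + 268}}{2115 - 34560 + 1188 \left(-292\right)} = \frac{1 + 247 \sqrt{515}}{2115 - 34560 - 346896} = \frac{1 + 247 \sqrt{515}}{-379341} = \left(1 + 247 \sqrt{515}\right) \left(- \frac{1}{379341}\right) = - \frac{1}{379341} - \frac{247 \sqrt{515}}{379341}$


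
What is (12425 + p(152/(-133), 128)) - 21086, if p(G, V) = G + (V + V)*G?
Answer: -62683/7 ≈ -8954.7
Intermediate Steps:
p(G, V) = G + 2*G*V (p(G, V) = G + (2*V)*G = G + 2*G*V)
(12425 + p(152/(-133), 128)) - 21086 = (12425 + (152/(-133))*(1 + 2*128)) - 21086 = (12425 + (152*(-1/133))*(1 + 256)) - 21086 = (12425 - 8/7*257) - 21086 = (12425 - 2056/7) - 21086 = 84919/7 - 21086 = -62683/7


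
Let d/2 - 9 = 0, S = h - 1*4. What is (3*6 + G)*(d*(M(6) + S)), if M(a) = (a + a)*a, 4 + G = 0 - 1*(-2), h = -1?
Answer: 19296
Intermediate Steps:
S = -5 (S = -1 - 1*4 = -1 - 4 = -5)
d = 18 (d = 18 + 2*0 = 18 + 0 = 18)
G = -2 (G = -4 + (0 - 1*(-2)) = -4 + (0 + 2) = -4 + 2 = -2)
M(a) = 2*a**2 (M(a) = (2*a)*a = 2*a**2)
(3*6 + G)*(d*(M(6) + S)) = (3*6 - 2)*(18*(2*6**2 - 5)) = (18 - 2)*(18*(2*36 - 5)) = 16*(18*(72 - 5)) = 16*(18*67) = 16*1206 = 19296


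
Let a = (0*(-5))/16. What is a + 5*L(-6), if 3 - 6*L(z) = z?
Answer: 15/2 ≈ 7.5000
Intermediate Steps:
L(z) = ½ - z/6
a = 0 (a = 0*(1/16) = 0)
a + 5*L(-6) = 0 + 5*(½ - ⅙*(-6)) = 0 + 5*(½ + 1) = 0 + 5*(3/2) = 0 + 15/2 = 15/2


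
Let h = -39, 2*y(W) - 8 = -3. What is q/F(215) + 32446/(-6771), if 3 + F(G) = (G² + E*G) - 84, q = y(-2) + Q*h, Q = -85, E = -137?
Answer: -345889217/75307062 ≈ -4.5930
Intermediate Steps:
y(W) = 5/2 (y(W) = 4 + (½)*(-3) = 4 - 3/2 = 5/2)
q = 6635/2 (q = 5/2 - 85*(-39) = 5/2 + 3315 = 6635/2 ≈ 3317.5)
F(G) = -87 + G² - 137*G (F(G) = -3 + ((G² - 137*G) - 84) = -3 + (-84 + G² - 137*G) = -87 + G² - 137*G)
q/F(215) + 32446/(-6771) = 6635/(2*(-87 + 215² - 137*215)) + 32446/(-6771) = 6635/(2*(-87 + 46225 - 29455)) + 32446*(-1/6771) = (6635/2)/16683 - 32446/6771 = (6635/2)*(1/16683) - 32446/6771 = 6635/33366 - 32446/6771 = -345889217/75307062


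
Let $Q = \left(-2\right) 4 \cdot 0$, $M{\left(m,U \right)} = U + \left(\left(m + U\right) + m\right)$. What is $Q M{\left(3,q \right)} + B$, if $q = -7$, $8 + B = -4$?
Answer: $-12$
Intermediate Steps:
$B = -12$ ($B = -8 - 4 = -12$)
$M{\left(m,U \right)} = 2 U + 2 m$ ($M{\left(m,U \right)} = U + \left(\left(U + m\right) + m\right) = U + \left(U + 2 m\right) = 2 U + 2 m$)
$Q = 0$ ($Q = \left(-8\right) 0 = 0$)
$Q M{\left(3,q \right)} + B = 0 \left(2 \left(-7\right) + 2 \cdot 3\right) - 12 = 0 \left(-14 + 6\right) - 12 = 0 \left(-8\right) - 12 = 0 - 12 = -12$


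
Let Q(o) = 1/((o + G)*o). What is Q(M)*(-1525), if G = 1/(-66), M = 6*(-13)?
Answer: -16775/66937 ≈ -0.25061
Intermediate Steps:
M = -78
G = -1/66 (G = 1*(-1/66) = -1/66 ≈ -0.015152)
Q(o) = 1/(o*(-1/66 + o)) (Q(o) = 1/((o - 1/66)*o) = 1/((-1/66 + o)*o) = 1/(o*(-1/66 + o)))
Q(M)*(-1525) = (66/(-78*(-1 + 66*(-78))))*(-1525) = (66*(-1/78)/(-1 - 5148))*(-1525) = (66*(-1/78)/(-5149))*(-1525) = (66*(-1/78)*(-1/5149))*(-1525) = (11/66937)*(-1525) = -16775/66937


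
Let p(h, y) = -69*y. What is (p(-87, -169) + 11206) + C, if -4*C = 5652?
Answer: 21454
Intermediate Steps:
C = -1413 (C = -¼*5652 = -1413)
(p(-87, -169) + 11206) + C = (-69*(-169) + 11206) - 1413 = (11661 + 11206) - 1413 = 22867 - 1413 = 21454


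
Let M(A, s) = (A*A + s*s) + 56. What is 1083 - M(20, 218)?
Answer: -46897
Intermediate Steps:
M(A, s) = 56 + A² + s² (M(A, s) = (A² + s²) + 56 = 56 + A² + s²)
1083 - M(20, 218) = 1083 - (56 + 20² + 218²) = 1083 - (56 + 400 + 47524) = 1083 - 1*47980 = 1083 - 47980 = -46897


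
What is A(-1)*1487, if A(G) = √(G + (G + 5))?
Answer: 1487*√3 ≈ 2575.6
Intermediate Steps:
A(G) = √(5 + 2*G) (A(G) = √(G + (5 + G)) = √(5 + 2*G))
A(-1)*1487 = √(5 + 2*(-1))*1487 = √(5 - 2)*1487 = √3*1487 = 1487*√3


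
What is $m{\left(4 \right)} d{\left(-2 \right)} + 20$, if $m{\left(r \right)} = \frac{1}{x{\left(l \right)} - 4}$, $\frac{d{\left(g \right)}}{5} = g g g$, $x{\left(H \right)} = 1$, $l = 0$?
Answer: $\frac{100}{3} \approx 33.333$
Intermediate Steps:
$d{\left(g \right)} = 5 g^{3}$ ($d{\left(g \right)} = 5 g g g = 5 g^{2} g = 5 g^{3}$)
$m{\left(r \right)} = - \frac{1}{3}$ ($m{\left(r \right)} = \frac{1}{1 - 4} = \frac{1}{-3} = - \frac{1}{3}$)
$m{\left(4 \right)} d{\left(-2 \right)} + 20 = - \frac{5 \left(-2\right)^{3}}{3} + 20 = - \frac{5 \left(-8\right)}{3} + 20 = \left(- \frac{1}{3}\right) \left(-40\right) + 20 = \frac{40}{3} + 20 = \frac{100}{3}$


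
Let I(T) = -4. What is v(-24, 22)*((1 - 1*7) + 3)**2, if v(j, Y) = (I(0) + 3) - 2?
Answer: -27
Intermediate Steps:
v(j, Y) = -3 (v(j, Y) = (-4 + 3) - 2 = -1 - 2 = -3)
v(-24, 22)*((1 - 1*7) + 3)**2 = -3*((1 - 1*7) + 3)**2 = -3*((1 - 7) + 3)**2 = -3*(-6 + 3)**2 = -3*(-3)**2 = -3*9 = -27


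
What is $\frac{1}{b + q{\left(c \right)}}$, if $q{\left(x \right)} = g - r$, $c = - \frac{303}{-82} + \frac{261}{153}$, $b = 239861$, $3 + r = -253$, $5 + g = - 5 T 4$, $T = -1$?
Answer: $\frac{1}{240132} \approx 4.1644 \cdot 10^{-6}$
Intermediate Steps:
$g = 15$ ($g = -5 + \left(-5\right) \left(-1\right) 4 = -5 + 5 \cdot 4 = -5 + 20 = 15$)
$r = -256$ ($r = -3 - 253 = -256$)
$c = \frac{7529}{1394}$ ($c = \left(-303\right) \left(- \frac{1}{82}\right) + 261 \cdot \frac{1}{153} = \frac{303}{82} + \frac{29}{17} = \frac{7529}{1394} \approx 5.401$)
$q{\left(x \right)} = 271$ ($q{\left(x \right)} = 15 - -256 = 15 + 256 = 271$)
$\frac{1}{b + q{\left(c \right)}} = \frac{1}{239861 + 271} = \frac{1}{240132}$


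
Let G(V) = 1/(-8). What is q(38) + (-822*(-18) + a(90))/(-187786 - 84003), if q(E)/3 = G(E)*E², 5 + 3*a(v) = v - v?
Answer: -883131227/1630734 ≈ -541.55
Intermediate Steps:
a(v) = -5/3 (a(v) = -5/3 + (v - v)/3 = -5/3 + (⅓)*0 = -5/3 + 0 = -5/3)
G(V) = -⅛
q(E) = -3*E²/8 (q(E) = 3*(-E²/8) = -3*E²/8)
q(38) + (-822*(-18) + a(90))/(-187786 - 84003) = -3/8*38² + (-822*(-18) - 5/3)/(-187786 - 84003) = -3/8*1444 + (14796 - 5/3)/(-271789) = -1083/2 + (44383/3)*(-1/271789) = -1083/2 - 44383/815367 = -883131227/1630734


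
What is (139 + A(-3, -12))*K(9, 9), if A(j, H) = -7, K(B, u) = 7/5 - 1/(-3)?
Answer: 1144/5 ≈ 228.80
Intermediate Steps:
K(B, u) = 26/15 (K(B, u) = 7*(1/5) - 1*(-1/3) = 7/5 + 1/3 = 26/15)
(139 + A(-3, -12))*K(9, 9) = (139 - 7)*(26/15) = 132*(26/15) = 1144/5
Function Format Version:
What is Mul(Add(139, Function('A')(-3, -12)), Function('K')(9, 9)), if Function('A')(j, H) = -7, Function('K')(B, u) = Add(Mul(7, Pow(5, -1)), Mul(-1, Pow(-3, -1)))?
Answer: Rational(1144, 5) ≈ 228.80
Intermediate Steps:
Function('K')(B, u) = Rational(26, 15) (Function('K')(B, u) = Add(Mul(7, Rational(1, 5)), Mul(-1, Rational(-1, 3))) = Add(Rational(7, 5), Rational(1, 3)) = Rational(26, 15))
Mul(Add(139, Function('A')(-3, -12)), Function('K')(9, 9)) = Mul(Add(139, -7), Rational(26, 15)) = Mul(132, Rational(26, 15)) = Rational(1144, 5)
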